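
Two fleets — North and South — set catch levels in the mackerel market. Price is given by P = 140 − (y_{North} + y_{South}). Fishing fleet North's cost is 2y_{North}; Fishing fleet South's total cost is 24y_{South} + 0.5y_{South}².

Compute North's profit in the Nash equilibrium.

3552.16

Fishing fleet North's profit: π = y_{North}(140 − (y_{North} + y_{South})) − 2y_{North}.
∂π/∂y_{North} = 138 − 2y_{North} − y_{South} = 0, so y_{North} = 69 − 0.5y_{South}.
For South: ∂π/∂y_{South} = 116 − 3y_{South} − y_{North} = 0 ⇒ y_{South} = 116/3 − (1/3)y_{North}.
Plugging y_{South} into North's best response: y_{North} = 69 − 0.5(116/3 − (1/3)y_{North}) ⇒ (5/6)y_{North} = 149/3, so y_{North} = 59.6.
Then y_{South} = 116/3 − (1/3)·59.6 = 18.8.
Price P = 140 − 78.4 = 61.6.
North's profit: (61.6 − 2)·59.6 = 3552.16.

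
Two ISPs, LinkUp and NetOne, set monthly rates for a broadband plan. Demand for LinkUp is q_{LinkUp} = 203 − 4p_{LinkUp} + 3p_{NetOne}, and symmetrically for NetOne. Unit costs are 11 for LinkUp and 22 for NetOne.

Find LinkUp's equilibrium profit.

6658.56

LinkUp's profit: π = (p_{LinkUp} − 11)(203 − 4p_{LinkUp} + 3p_{NetOne}).
∂π/∂p_{LinkUp} = 247 − 8p_{LinkUp} + 3p_{NetOne} = 0 ⇒ p_{LinkUp} = 30.875 + 0.375p_{NetOne}.
Similarly p_{NetOne} = 36.375 + 0.375p_{LinkUp}.
Substituting the second reaction function into the first: p_{LinkUp} = 30.875 + 0.375(36.375 + 0.375p_{LinkUp}), which gives (55/64)p_{LinkUp} = 2849/64 ⇒ p_{LinkUp} = 51.8.
Then p_{NetOne} = 36.375 + 0.375·51.8 = 55.8.
q_{LinkUp} = 203 − 4·51.8 + 3·55.8 = 163.2.
Profit = (51.8 − 11)·163.2 = 6658.56.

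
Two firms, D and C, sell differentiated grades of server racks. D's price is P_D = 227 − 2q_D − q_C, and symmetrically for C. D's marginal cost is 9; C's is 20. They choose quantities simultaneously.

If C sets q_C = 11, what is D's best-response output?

Firm D's profit: π = q_D(227 − 2q_D − q_C) − 9q_D.
∂π/∂q_D = 218 − 4q_D − q_C = 0 ⇒ q_D = 54.5 − 0.25q_C.
At q_C = 11: q_D = 54.5 − 0.25·11 = 51.75.

51.75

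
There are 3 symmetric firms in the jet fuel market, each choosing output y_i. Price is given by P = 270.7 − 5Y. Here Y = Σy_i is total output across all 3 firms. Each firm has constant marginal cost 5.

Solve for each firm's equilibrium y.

13.285

A representative firm's profit is π_i = y_i(270.7 − 5Y) − 5y_i, with Y = y_i + Σ_{j≠i} y_j.
First-order condition: 265.7 − 10y_i − 5Σ_{j≠i} y_j = 0.
Imposing symmetry (y_j = y for all j) turns Σ_{j≠i} y_j into 2y, so 265.7 = 20y and y = 13.285.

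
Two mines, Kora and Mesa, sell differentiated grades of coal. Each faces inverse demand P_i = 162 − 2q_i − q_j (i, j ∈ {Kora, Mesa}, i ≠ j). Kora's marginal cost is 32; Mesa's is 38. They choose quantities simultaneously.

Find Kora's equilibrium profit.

Mine Kora's profit: π = q_{Kora}(162 − 2q_{Kora} − q_{Mesa}) − 32q_{Kora}.
∂π/∂q_{Kora} = 130 − 4q_{Kora} − q_{Mesa} = 0 ⇒ q_{Kora} = 32.5 − 0.25q_{Mesa}.
Similarly q_{Mesa} = 31 − 0.25q_{Kora}.
Solving the two reaction functions simultaneously: (1 − (−0.25)(−0.25))q_{Kora} = 32.5 − 0.25·31, so 0.9375q_{Kora} = 24.75 and q_{Kora} = 26.4.
Then q_{Mesa} = 31 − 0.25·26.4 = 24.4.
P_{Kora} = 162 − 2·26.4 − 24.4 = 84.8.
Profit = (84.8 − 32)·26.4 = 1393.92.

1393.92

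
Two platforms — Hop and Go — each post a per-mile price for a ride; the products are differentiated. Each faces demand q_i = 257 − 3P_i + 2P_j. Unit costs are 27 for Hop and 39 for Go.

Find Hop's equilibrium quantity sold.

179.25

Hop's profit: π = (P_{Hop} − 27)(257 − 3P_{Hop} + 2P_{Go}).
∂π/∂P_{Hop} = 338 − 6P_{Hop} + 2P_{Go} = 0 ⇒ P_{Hop} = 169/3 + (1/3)P_{Go}.
Similarly P_{Go} = 187/3 + (1/3)P_{Hop}.
Plugging P_{Go} into Hop's best response: P_{Hop} = 169/3 + (1/3)(187/3 + (1/3)P_{Hop}) ⇒ (8/9)P_{Hop} = 694/9, so P_{Hop} = 86.75.
Then P_{Go} = 187/3 + (1/3)·86.75 = 91.25.
q_{Hop} = 257 − 3·86.75 + 2·91.25 = 179.25.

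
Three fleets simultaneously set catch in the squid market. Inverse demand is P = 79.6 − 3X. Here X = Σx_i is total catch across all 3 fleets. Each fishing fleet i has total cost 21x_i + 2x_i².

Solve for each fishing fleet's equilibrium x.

A representative fishing fleet's profit is π_i = x_i(79.6 − 3X) − 21x_i − 2x_i², with X = x_i + Σ_{j≠i} x_j.
First-order condition: 58.6 − 10x_i − 3Σ_{j≠i} x_j = 0.
Imposing symmetry (x_j = x for all j) turns Σ_{j≠i} x_j into 2x, so 58.6 = 16x and x = 3.6625.

3.6625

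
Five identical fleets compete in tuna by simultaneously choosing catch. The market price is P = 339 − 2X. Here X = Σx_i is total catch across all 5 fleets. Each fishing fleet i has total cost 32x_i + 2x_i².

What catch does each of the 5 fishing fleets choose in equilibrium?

19.1875

A representative fishing fleet's profit is π_i = x_i(339 − 2X) − 32x_i − 2x_i², with X = x_i + Σ_{j≠i} x_j.
First-order condition: 307 − 8x_i − 2Σ_{j≠i} x_j = 0.
With identical fishing fleets, set every x_j = x: then 307 − 8x − 8x = 0, i.e. x = 307/16 = 19.1875.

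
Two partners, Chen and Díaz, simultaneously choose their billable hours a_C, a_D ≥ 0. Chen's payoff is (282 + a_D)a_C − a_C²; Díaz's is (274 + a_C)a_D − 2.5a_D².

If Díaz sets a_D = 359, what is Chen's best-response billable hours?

Expanding Chen's payoff: 282a_C + a_Da_C − a_C².
∂π/∂a_C = 282 + a_D − 2a_C = 0, so a_C = 141 + 0.5a_D.
At a_D = 359: a_C = 141 + 0.5·359 = 320.5.

320.5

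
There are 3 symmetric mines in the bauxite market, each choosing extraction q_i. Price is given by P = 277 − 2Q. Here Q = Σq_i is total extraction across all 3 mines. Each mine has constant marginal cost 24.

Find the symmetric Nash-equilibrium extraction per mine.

A representative mine's profit is π_i = q_i(277 − 2Q) − 24q_i, with Q = q_i + Σ_{j≠i} q_j.
First-order condition: 253 − 4q_i − 2Σ_{j≠i} q_j = 0.
In a symmetric equilibrium every mine chooses the same q, so Σ_{j≠i} q_j = 2q. The condition becomes 253 − 8q = 0, giving q = 253/8 = 31.625.

31.625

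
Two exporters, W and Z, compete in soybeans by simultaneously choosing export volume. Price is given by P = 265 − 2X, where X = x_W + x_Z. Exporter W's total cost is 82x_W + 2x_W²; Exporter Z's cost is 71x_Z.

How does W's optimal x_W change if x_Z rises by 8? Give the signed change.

-2

Exporter W's profit: π = x_W(265 − 2(x_W + x_Z)) − 82x_W − 2x_W².
∂π/∂x_W = 183 − 8x_W − 2x_Z = 0, so x_W = 22.875 − 0.25x_Z.
The reaction-function slope is −0.25, so an 8-unit rise in x_Z moves x_W by −0.25 × 8 = −2. W's best response falls — the actions are strategic substitutes.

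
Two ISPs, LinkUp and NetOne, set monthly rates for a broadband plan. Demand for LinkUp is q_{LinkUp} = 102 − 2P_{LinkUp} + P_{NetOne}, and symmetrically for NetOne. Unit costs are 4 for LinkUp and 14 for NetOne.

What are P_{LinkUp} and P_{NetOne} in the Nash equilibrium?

38, 42

LinkUp's profit: π = (P_{LinkUp} − 4)(102 − 2P_{LinkUp} + P_{NetOne}).
∂π/∂P_{LinkUp} = 110 − 4P_{LinkUp} + P_{NetOne} = 0 ⇒ P_{LinkUp} = 27.5 + 0.25P_{NetOne}.
Similarly P_{NetOne} = 32.5 + 0.25P_{LinkUp}.
Substituting the second reaction function into the first: P_{LinkUp} = 27.5 + 0.25(32.5 + 0.25P_{LinkUp}), which gives 0.9375P_{LinkUp} = 35.625 ⇒ P_{LinkUp} = 38.
Then P_{NetOne} = 32.5 + 0.25·38 = 42.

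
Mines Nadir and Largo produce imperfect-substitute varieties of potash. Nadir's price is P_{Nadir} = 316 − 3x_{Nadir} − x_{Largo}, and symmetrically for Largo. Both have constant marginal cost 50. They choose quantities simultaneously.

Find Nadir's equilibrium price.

Mine Nadir's profit: π = x_{Nadir}(316 − 3x_{Nadir} − x_{Largo}) − 50x_{Nadir}.
∂π/∂x_{Nadir} = 266 − 6x_{Nadir} − x_{Largo} = 0 ⇒ x_{Nadir} = 133/3 − (1/6)x_{Largo}.
The game is symmetric, so in equilibrium x_{Largo} = x_{Nadir}: the reaction function gives (7/6)x_{Nadir} = 133/3, hence x_{Nadir} = 38.
P_{Nadir} = 316 − 3·38 − 38 = 164.

164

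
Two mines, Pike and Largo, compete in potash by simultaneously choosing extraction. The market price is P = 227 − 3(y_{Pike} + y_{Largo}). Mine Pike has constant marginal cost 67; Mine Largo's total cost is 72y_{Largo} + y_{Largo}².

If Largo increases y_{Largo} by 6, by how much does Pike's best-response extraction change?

Mine Pike's profit: π = y_{Pike}(227 − 3(y_{Pike} + y_{Largo})) − 67y_{Pike}.
∂π/∂y_{Pike} = 160 − 6y_{Pike} − 3y_{Largo} = 0, so y_{Pike} = 80/3 − 0.5y_{Largo}.
The reaction-function slope is −0.5, so a 6-unit rise in y_{Largo} moves y_{Pike} by −0.5 × 6 = −3. Pike's best response falls — the actions are strategic substitutes.

-3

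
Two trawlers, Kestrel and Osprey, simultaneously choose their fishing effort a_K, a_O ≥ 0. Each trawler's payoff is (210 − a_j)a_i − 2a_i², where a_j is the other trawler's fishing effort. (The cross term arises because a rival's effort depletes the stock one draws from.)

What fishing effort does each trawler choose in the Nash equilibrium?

42

Kestrel's payoff is (210 − a_O)a_K − 2a_K².
∂π/∂a_K = 210 − a_O − 4a_K = 0, so a_K = 52.5 − 0.25a_O.
Setting a_K = a_O in the reaction function: a_K = 52.5 − 0.25a_K, so a_K = 52.5 / 1.25 = 42.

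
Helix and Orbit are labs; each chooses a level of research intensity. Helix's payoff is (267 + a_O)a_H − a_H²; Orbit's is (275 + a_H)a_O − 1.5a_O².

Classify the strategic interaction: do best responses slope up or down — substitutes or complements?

strategic complements

Expanding Helix's payoff: 267a_H + a_Oa_H − a_H².
∂π/∂a_H = 267 + a_O − 2a_H = 0, so a_H = 133.5 + 0.5a_O.
The best-response slope da_H/da_O = 0.5 > 0: the reaction function is upward-sloping, so the choices are strategic complements.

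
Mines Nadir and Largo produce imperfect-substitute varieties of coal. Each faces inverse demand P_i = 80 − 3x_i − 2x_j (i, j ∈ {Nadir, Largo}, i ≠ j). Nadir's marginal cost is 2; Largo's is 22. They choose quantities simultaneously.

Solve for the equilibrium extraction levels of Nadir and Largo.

Mine Nadir's profit: π = x_{Nadir}(80 − 3x_{Nadir} − 2x_{Largo}) − 2x_{Nadir}.
∂π/∂x_{Nadir} = 78 − 6x_{Nadir} − 2x_{Largo} = 0 ⇒ x_{Nadir} = 13 − (1/3)x_{Largo}.
Similarly x_{Largo} = 29/3 − (1/3)x_{Nadir}.
Plugging x_{Largo} into Nadir's best response: x_{Nadir} = 13 − (1/3)(29/3 − (1/3)x_{Nadir}) ⇒ (8/9)x_{Nadir} = 88/9, so x_{Nadir} = 11.
Then x_{Largo} = 29/3 − (1/3)·11 = 6.

11, 6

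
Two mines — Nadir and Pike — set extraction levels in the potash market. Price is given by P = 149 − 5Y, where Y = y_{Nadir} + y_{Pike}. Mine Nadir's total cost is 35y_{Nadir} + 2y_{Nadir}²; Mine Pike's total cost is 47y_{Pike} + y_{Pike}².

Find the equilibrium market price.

89

Mine Nadir's profit: π = y_{Nadir}(149 − 5(y_{Nadir} + y_{Pike})) − 35y_{Nadir} − 2y_{Nadir}².
∂π/∂y_{Nadir} = 114 − 14y_{Nadir} − 5y_{Pike} = 0, so y_{Nadir} = 57/7 − (5/14)y_{Pike}.
For Pike: ∂π/∂y_{Pike} = 102 − 12y_{Pike} − 5y_{Nadir} = 0 ⇒ y_{Pike} = 8.5 − (5/12)y_{Nadir}.
Substituting the second reaction function into the first: y_{Nadir} = 57/7 − (5/14)(8.5 − (5/12)y_{Nadir}), which gives (143/168)y_{Nadir} = 143/28 ⇒ y_{Nadir} = 6.
Then y_{Pike} = 8.5 − (5/12)·6 = 6.
Equilibrium price: P = 149 − 5·12 = 89.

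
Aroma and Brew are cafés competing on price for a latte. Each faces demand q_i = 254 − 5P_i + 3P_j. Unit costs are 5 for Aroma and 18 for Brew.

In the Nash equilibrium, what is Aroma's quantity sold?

Aroma's profit: π = (P_{Aroma} − 5)(254 − 5P_{Aroma} + 3P_{Brew}).
∂π/∂P_{Aroma} = 279 − 10P_{Aroma} + 3P_{Brew} = 0 ⇒ P_{Aroma} = 27.9 + 0.3P_{Brew}.
Similarly P_{Brew} = 34.4 + 0.3P_{Aroma}.
Solving the two reaction functions simultaneously: (1 − (0.3)(0.3))P_{Aroma} = 27.9 + 0.3·34.4, so 0.91P_{Aroma} = 38.22 and P_{Aroma} = 42.
Then P_{Brew} = 34.4 + 0.3·42 = 47.
q_{Aroma} = 254 − 5·42 + 3·47 = 185.

185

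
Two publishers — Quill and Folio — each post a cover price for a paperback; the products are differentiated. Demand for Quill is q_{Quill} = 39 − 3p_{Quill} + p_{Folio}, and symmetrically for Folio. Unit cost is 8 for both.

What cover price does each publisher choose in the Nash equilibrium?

Quill's profit: π = (p_{Quill} − 8)(39 − 3p_{Quill} + p_{Folio}).
∂π/∂p_{Quill} = 63 − 6p_{Quill} + p_{Folio} = 0 ⇒ p_{Quill} = 10.5 + (1/6)p_{Folio}.
By symmetry p_{Folio} = p_{Quill}; substituting into the reaction function, (5/6)p_{Quill} = 10.5 and p_{Quill} = 12.6.

12.6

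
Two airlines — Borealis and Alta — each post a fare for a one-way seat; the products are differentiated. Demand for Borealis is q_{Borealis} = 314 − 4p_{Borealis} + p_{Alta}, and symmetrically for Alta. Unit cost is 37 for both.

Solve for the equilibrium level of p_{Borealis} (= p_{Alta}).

66

Borealis's profit: π = (p_{Borealis} − 37)(314 − 4p_{Borealis} + p_{Alta}).
∂π/∂p_{Borealis} = 462 − 8p_{Borealis} + p_{Alta} = 0 ⇒ p_{Borealis} = 57.75 + 0.125p_{Alta}.
The game is symmetric, so in equilibrium p_{Alta} = p_{Borealis}: the reaction function gives 0.875p_{Borealis} = 57.75, hence p_{Borealis} = 66.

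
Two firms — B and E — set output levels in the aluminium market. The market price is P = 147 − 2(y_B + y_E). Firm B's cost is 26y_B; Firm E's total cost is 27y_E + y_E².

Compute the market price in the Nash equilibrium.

74.6

Firm B's profit: π = y_B(147 − 2(y_B + y_E)) − 26y_B.
∂π/∂y_B = 121 − 4y_B − 2y_E = 0, so y_B = 30.25 − 0.5y_E.
For E: ∂π/∂y_E = 120 − 6y_E − 2y_B = 0 ⇒ y_E = 20 − (1/3)y_B.
Plugging y_E into B's best response: y_B = 30.25 − 0.5(20 − (1/3)y_B) ⇒ (5/6)y_B = 20.25, so y_B = 24.3.
Then y_E = 20 − (1/3)·24.3 = 11.9.
Equilibrium price: P = 147 − 2·36.2 = 74.6.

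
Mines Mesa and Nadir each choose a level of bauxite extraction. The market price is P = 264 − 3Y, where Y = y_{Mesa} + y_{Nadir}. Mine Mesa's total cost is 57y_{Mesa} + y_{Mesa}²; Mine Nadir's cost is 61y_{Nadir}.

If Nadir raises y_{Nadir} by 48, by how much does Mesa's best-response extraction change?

Mine Mesa's profit: π = y_{Mesa}(264 − 3(y_{Mesa} + y_{Nadir})) − 57y_{Mesa} − y_{Mesa}².
∂π/∂y_{Mesa} = 207 − 8y_{Mesa} − 3y_{Nadir} = 0, so y_{Mesa} = 25.875 − 0.375y_{Nadir}.
The reaction-function slope is −0.375, so a 48-unit rise in y_{Nadir} moves y_{Mesa} by −0.375 × 48 = −18. Mesa's best response falls — the actions are strategic substitutes.

-18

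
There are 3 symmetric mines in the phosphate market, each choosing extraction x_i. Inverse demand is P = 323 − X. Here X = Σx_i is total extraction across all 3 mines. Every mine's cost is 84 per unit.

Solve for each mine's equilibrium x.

A representative mine's profit is π_i = x_i(323 − X) − 84x_i, with X = x_i + Σ_{j≠i} x_j.
First-order condition: 239 − 2x_i − Σ_{j≠i} x_j = 0.
In a symmetric equilibrium every mine chooses the same x, so Σ_{j≠i} x_j = 2x. The condition becomes 239 − 4x = 0, giving x = 239/4 = 59.75.

59.75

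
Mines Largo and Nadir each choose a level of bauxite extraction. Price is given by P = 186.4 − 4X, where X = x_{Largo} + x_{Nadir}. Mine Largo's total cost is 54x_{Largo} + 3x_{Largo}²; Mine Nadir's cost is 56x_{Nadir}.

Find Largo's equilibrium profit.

219.52

Mine Largo's profit: π = x_{Largo}(186.4 − 4(x_{Largo} + x_{Nadir})) − 54x_{Largo} − 3x_{Largo}².
∂π/∂x_{Largo} = 132.4 − 14x_{Largo} − 4x_{Nadir} = 0, so x_{Largo} = 331/35 − (2/7)x_{Nadir}.
For Nadir: ∂π/∂x_{Nadir} = 130.4 − 8x_{Nadir} − 4x_{Largo} = 0 ⇒ x_{Nadir} = 16.3 − 0.5x_{Largo}.
Plugging x_{Nadir} into Largo's best response: x_{Largo} = 331/35 − (2/7)(16.3 − 0.5x_{Largo}) ⇒ (6/7)x_{Largo} = 4.8, so x_{Largo} = 5.6.
Then x_{Nadir} = 16.3 − 0.5·5.6 = 13.5.
Price P = 186.4 − 4·19.1 = 110.
Largo's profit: (110 − 54)·5.6 − 3(5.6)² = 219.52.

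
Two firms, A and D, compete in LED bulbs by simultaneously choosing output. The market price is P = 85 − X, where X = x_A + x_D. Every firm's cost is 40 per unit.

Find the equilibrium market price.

Firm A's profit: π = x_A(85 − (x_A + x_D)) − 40x_A.
∂π/∂x_A = 45 − 2x_A − x_D = 0, so x_A = 22.5 − 0.5x_D.
The game is symmetric, so in equilibrium x_D = x_A: the reaction function gives 1.5x_A = 22.5, hence x_A = 15.
Equilibrium price: P = 85 − 30 = 55.

55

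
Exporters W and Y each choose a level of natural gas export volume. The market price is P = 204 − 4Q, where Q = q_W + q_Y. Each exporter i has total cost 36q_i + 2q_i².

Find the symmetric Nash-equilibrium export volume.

10.5

Exporter W's profit: π = q_W(204 − 4(q_W + q_Y)) − 36q_W − 2q_W².
∂π/∂q_W = 168 − 12q_W − 4q_Y = 0, so q_W = 14 − (1/3)q_Y.
By symmetry q_Y = q_W; substituting into the reaction function, (4/3)q_W = 14 and q_W = 10.5.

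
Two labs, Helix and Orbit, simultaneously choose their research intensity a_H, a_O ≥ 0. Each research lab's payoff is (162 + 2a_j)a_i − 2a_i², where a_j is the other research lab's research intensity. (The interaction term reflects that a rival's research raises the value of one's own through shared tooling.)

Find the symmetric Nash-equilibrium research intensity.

81

Helix's payoff is (162 + 2a_O)a_H − 2a_H².
∂π/∂a_H = 162 + 2a_O − 4a_H = 0, so a_H = 40.5 + 0.5a_O.
The game is symmetric, so in equilibrium a_O = a_H: the reaction function gives 0.5a_H = 40.5, hence a_H = 81.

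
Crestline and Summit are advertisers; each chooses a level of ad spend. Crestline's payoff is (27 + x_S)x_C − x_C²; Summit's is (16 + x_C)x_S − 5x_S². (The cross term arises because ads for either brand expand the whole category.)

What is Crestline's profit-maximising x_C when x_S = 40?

Expanding Crestline's payoff: 27x_C + x_Sx_C − x_C².
∂π/∂x_C = 27 + x_S − 2x_C = 0, so x_C = 13.5 + 0.5x_S.
At x_S = 40: x_C = 13.5 + 0.5·40 = 33.5.

33.5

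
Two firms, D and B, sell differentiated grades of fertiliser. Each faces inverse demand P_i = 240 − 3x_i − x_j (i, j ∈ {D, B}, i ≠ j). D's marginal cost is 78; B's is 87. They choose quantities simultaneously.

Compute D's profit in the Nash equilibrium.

Firm D's profit: π = x_D(240 − 3x_D − x_B) − 78x_D.
∂π/∂x_D = 162 − 6x_D − x_B = 0 ⇒ x_D = 27 − (1/6)x_B.
Similarly x_B = 25.5 − (1/6)x_D.
Solving the two reaction functions simultaneously: (1 − (−1/6)(−1/6))x_D = 27 − (1/6)·25.5, so (35/36)x_D = 22.75 and x_D = 23.4.
Then x_B = 25.5 − (1/6)·23.4 = 21.6.
P_D = 240 − 3·23.4 − 21.6 = 148.2.
Profit = (148.2 − 78)·23.4 = 1642.68.

1642.68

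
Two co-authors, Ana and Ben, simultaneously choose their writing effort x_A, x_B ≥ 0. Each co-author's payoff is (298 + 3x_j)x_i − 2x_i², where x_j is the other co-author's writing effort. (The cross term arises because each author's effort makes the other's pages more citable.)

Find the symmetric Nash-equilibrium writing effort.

298

Ana's payoff is (298 + 3x_B)x_A − 2x_A².
∂π/∂x_A = 298 + 3x_B − 4x_A = 0, so x_A = 74.5 + 0.75x_B.
Setting x_A = x_B in the reaction function: x_A = 74.5 + 0.75x_A, so x_A = 74.5 / 0.25 = 298.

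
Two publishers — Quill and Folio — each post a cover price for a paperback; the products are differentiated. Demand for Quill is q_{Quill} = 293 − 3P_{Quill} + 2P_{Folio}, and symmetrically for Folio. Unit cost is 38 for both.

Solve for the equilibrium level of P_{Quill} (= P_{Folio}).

101.75

Quill's profit: π = (P_{Quill} − 38)(293 − 3P_{Quill} + 2P_{Folio}).
∂π/∂P_{Quill} = 407 − 6P_{Quill} + 2P_{Folio} = 0 ⇒ P_{Quill} = 407/6 + (1/3)P_{Folio}.
Setting P_{Quill} = P_{Folio} in the reaction function: P_{Quill} = 407/6 + (1/3)P_{Quill}, so P_{Quill} = (407/6) / (2/3) = 101.75.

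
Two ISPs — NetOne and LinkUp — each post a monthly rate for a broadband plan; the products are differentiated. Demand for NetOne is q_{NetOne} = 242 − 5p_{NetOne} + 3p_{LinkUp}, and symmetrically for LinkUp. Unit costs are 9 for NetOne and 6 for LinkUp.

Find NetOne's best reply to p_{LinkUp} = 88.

55.1

NetOne's profit: π = (p_{NetOne} − 9)(242 − 5p_{NetOne} + 3p_{LinkUp}).
∂π/∂p_{NetOne} = 287 − 10p_{NetOne} + 3p_{LinkUp} = 0 ⇒ p_{NetOne} = 28.7 + 0.3p_{LinkUp}.
At p_{LinkUp} = 88: p_{NetOne} = 28.7 + 0.3·88 = 55.1.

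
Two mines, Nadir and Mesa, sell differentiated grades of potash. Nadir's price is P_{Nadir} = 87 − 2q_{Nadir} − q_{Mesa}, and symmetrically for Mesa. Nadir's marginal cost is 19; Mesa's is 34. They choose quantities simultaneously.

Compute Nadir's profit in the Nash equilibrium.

426.32

Mine Nadir's profit: π = q_{Nadir}(87 − 2q_{Nadir} − q_{Mesa}) − 19q_{Nadir}.
∂π/∂q_{Nadir} = 68 − 4q_{Nadir} − q_{Mesa} = 0 ⇒ q_{Nadir} = 17 − 0.25q_{Mesa}.
Similarly q_{Mesa} = 13.25 − 0.25q_{Nadir}.
Substituting the second reaction function into the first: q_{Nadir} = 17 − 0.25(13.25 − 0.25q_{Nadir}), which gives 0.9375q_{Nadir} = 13.6875 ⇒ q_{Nadir} = 14.6.
Then q_{Mesa} = 13.25 − 0.25·14.6 = 9.6.
P_{Nadir} = 87 − 2·14.6 − 9.6 = 48.2.
Profit = (48.2 − 19)·14.6 = 426.32.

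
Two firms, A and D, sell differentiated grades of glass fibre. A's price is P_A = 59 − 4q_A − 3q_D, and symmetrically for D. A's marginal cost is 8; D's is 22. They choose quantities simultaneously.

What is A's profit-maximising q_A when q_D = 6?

Firm A's profit: π = q_A(59 − 4q_A − 3q_D) − 8q_A.
∂π/∂q_A = 51 − 8q_A − 3q_D = 0 ⇒ q_A = 6.375 − 0.375q_D.
At q_D = 6: q_A = 6.375 − 0.375·6 = 4.125.

4.125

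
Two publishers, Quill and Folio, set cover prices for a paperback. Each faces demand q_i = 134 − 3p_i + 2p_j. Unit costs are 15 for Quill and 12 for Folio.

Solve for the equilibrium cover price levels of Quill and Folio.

Quill's profit: π = (p_{Quill} − 15)(134 − 3p_{Quill} + 2p_{Folio}).
∂π/∂p_{Quill} = 179 − 6p_{Quill} + 2p_{Folio} = 0 ⇒ p_{Quill} = 179/6 + (1/3)p_{Folio}.
Similarly p_{Folio} = 85/3 + (1/3)p_{Quill}.
Solving the two reaction functions simultaneously: (1 − (1/3)(1/3))p_{Quill} = 179/6 + (1/3)·(85/3), so (8/9)p_{Quill} = 707/18 and p_{Quill} = 44.1875.
Then p_{Folio} = 85/3 + (1/3)·44.1875 = 43.0625.

44.1875, 43.0625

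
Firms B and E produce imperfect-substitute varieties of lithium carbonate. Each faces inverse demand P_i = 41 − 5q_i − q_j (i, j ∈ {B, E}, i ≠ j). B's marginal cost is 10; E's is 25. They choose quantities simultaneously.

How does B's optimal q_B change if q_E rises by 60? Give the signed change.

Firm B's profit: π = q_B(41 − 5q_B − q_E) − 10q_B.
∂π/∂q_B = 31 − 10q_B − q_E = 0 ⇒ q_B = 3.1 − 0.1q_E.
The reaction-function slope is −0.1, so a 60-unit rise in q_E moves q_B by −0.1 × 60 = −6. B's best response falls — the actions are strategic substitutes.

-6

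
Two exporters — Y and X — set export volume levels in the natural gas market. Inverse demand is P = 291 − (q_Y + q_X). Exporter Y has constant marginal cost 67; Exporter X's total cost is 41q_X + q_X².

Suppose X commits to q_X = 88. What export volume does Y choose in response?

Exporter Y's profit: π = q_Y(291 − (q_Y + q_X)) − 67q_Y.
∂π/∂q_Y = 224 − 2q_Y − q_X = 0, so q_Y = 112 − 0.5q_X.
At q_X = 88: q_Y = 112 − 0.5·88 = 68.

68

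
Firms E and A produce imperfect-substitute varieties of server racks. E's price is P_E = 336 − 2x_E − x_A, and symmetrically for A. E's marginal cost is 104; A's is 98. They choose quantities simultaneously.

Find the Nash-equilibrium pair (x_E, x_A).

46, 48

Firm E's profit: π = x_E(336 − 2x_E − x_A) − 104x_E.
∂π/∂x_E = 232 − 4x_E − x_A = 0 ⇒ x_E = 58 − 0.25x_A.
Similarly x_A = 59.5 − 0.25x_E.
Plugging x_A into E's best response: x_E = 58 − 0.25(59.5 − 0.25x_E) ⇒ 0.9375x_E = 43.125, so x_E = 46.
Then x_A = 59.5 − 0.25·46 = 48.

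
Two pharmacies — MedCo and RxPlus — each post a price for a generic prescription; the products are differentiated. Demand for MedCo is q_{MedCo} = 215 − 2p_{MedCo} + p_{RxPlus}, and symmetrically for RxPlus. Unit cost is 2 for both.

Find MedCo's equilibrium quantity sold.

MedCo's profit: π = (p_{MedCo} − 2)(215 − 2p_{MedCo} + p_{RxPlus}).
∂π/∂p_{MedCo} = 219 − 4p_{MedCo} + p_{RxPlus} = 0 ⇒ p_{MedCo} = 54.75 + 0.25p_{RxPlus}.
Setting p_{MedCo} = p_{RxPlus} in the reaction function: p_{MedCo} = 54.75 + 0.25p_{MedCo}, so p_{MedCo} = 54.75 / 0.75 = 73.
q_{MedCo} = 215 − 2·73 + 73 = 142.

142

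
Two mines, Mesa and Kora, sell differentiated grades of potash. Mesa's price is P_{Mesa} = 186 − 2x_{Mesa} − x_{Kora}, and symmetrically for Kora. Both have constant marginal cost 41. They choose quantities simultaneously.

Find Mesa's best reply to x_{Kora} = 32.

Mine Mesa's profit: π = x_{Mesa}(186 − 2x_{Mesa} − x_{Kora}) − 41x_{Mesa}.
∂π/∂x_{Mesa} = 145 − 4x_{Mesa} − x_{Kora} = 0 ⇒ x_{Mesa} = 36.25 − 0.25x_{Kora}.
At x_{Kora} = 32: x_{Mesa} = 36.25 − 0.25·32 = 28.25.

28.25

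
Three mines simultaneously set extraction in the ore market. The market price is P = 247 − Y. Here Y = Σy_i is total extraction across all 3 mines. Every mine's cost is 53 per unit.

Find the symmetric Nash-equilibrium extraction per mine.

48.5

A representative mine's profit is π_i = y_i(247 − Y) − 53y_i, with Y = y_i + Σ_{j≠i} y_j.
First-order condition: 194 − 2y_i − Σ_{j≠i} y_j = 0.
In a symmetric equilibrium every mine chooses the same y, so Σ_{j≠i} y_j = 2y. The condition becomes 194 − 4y = 0, giving y = 194/4 = 48.5.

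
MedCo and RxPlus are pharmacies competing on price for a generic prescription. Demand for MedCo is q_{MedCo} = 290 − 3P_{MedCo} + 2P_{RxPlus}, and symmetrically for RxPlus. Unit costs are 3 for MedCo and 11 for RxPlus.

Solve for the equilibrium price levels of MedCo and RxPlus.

MedCo's profit: π = (P_{MedCo} − 3)(290 − 3P_{MedCo} + 2P_{RxPlus}).
∂π/∂P_{MedCo} = 299 − 6P_{MedCo} + 2P_{RxPlus} = 0 ⇒ P_{MedCo} = 299/6 + (1/3)P_{RxPlus}.
Similarly P_{RxPlus} = 323/6 + (1/3)P_{MedCo}.
Substituting the second reaction function into the first: P_{MedCo} = 299/6 + (1/3)(323/6 + (1/3)P_{MedCo}), which gives (8/9)P_{MedCo} = 610/9 ⇒ P_{MedCo} = 76.25.
Then P_{RxPlus} = 323/6 + (1/3)·76.25 = 79.25.

76.25, 79.25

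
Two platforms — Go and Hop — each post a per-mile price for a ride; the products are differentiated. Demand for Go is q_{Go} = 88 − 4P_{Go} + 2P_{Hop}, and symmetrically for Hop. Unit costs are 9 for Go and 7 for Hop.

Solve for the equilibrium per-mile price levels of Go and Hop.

20.4, 19.6

Go's profit: π = (P_{Go} − 9)(88 − 4P_{Go} + 2P_{Hop}).
∂π/∂P_{Go} = 124 − 8P_{Go} + 2P_{Hop} = 0 ⇒ P_{Go} = 15.5 + 0.25P_{Hop}.
Similarly P_{Hop} = 14.5 + 0.25P_{Go}.
Plugging P_{Hop} into Go's best response: P_{Go} = 15.5 + 0.25(14.5 + 0.25P_{Go}) ⇒ 0.9375P_{Go} = 19.125, so P_{Go} = 20.4.
Then P_{Hop} = 14.5 + 0.25·20.4 = 19.6.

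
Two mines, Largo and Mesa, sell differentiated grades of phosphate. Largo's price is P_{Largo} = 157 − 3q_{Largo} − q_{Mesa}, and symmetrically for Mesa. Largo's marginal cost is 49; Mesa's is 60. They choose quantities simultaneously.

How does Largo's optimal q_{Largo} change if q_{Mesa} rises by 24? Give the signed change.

Mine Largo's profit: π = q_{Largo}(157 − 3q_{Largo} − q_{Mesa}) − 49q_{Largo}.
∂π/∂q_{Largo} = 108 − 6q_{Largo} − q_{Mesa} = 0 ⇒ q_{Largo} = 18 − (1/6)q_{Mesa}.
The reaction-function slope is −1/6, so a 24-unit rise in q_{Mesa} moves q_{Largo} by −1/6 × 24 = −4. Largo's best response falls — the actions are strategic substitutes.

-4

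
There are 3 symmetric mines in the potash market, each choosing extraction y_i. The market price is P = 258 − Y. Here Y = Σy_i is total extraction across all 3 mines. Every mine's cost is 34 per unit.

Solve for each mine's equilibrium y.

56

A representative mine's profit is π_i = y_i(258 − Y) − 34y_i, with Y = y_i + Σ_{j≠i} y_j.
First-order condition: 224 − 2y_i − Σ_{j≠i} y_j = 0.
With identical mines, set every y_j = y: then 224 − 2y − 2y = 0, i.e. y = 224/4 = 56.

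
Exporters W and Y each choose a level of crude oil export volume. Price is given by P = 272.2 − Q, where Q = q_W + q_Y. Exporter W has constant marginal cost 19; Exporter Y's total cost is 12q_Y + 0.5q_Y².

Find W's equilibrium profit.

Exporter W's profit: π = q_W(272.2 − (q_W + q_Y)) − 19q_W.
∂π/∂q_W = 253.2 − 2q_W − q_Y = 0, so q_W = 126.6 − 0.5q_Y.
For Y: ∂π/∂q_Y = 260.2 − 3q_Y − q_W = 0 ⇒ q_Y = 1301/15 − (1/3)q_W.
Substituting the second reaction function into the first: q_W = 126.6 − 0.5(1301/15 − (1/3)q_W), which gives (5/6)q_W = 2497/30 ⇒ q_W = 99.88.
Then q_Y = 1301/15 − (1/3)·99.88 = 53.44.
Price P = 272.2 − 153.32 = 118.88.
W's profit: (118.88 − 19)·99.88 = 9976.0144.

9976.0144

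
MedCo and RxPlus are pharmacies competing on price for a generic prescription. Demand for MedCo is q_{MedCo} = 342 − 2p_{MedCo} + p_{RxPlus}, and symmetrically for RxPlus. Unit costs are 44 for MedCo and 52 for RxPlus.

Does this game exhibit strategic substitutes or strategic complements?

strategic complements

MedCo's profit: π = (p_{MedCo} − 44)(342 − 2p_{MedCo} + p_{RxPlus}).
∂π/∂p_{MedCo} = 430 − 4p_{MedCo} + p_{RxPlus} = 0 ⇒ p_{MedCo} = 107.5 + 0.25p_{RxPlus}.
The best-response slope dp_{MedCo}/dp_{RxPlus} = 0.25 > 0: the reaction function is upward-sloping, so the choices are strategic complements.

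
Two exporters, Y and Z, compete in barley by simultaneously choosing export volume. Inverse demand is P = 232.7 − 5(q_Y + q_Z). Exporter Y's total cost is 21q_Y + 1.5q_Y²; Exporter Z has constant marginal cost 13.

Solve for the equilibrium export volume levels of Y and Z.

Exporter Y's profit: π = q_Y(232.7 − 5(q_Y + q_Z)) − 21q_Y − 1.5q_Y².
∂π/∂q_Y = 211.7 − 13q_Y − 5q_Z = 0, so q_Y = 2117/130 − (5/13)q_Z.
For Z: ∂π/∂q_Z = 219.7 − 10q_Z − 5q_Y = 0 ⇒ q_Z = 21.97 − 0.5q_Y.
Substituting the second reaction function into the first: q_Y = 2117/130 − (5/13)(21.97 − 0.5q_Y), which gives (21/26)q_Y = 2037/260 ⇒ q_Y = 9.7.
Then q_Z = 21.97 − 0.5·9.7 = 17.12.

9.7, 17.12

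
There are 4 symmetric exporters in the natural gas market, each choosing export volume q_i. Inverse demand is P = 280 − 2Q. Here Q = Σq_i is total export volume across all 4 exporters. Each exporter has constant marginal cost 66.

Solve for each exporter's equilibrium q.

A representative exporter's profit is π_i = q_i(280 − 2Q) − 66q_i, with Q = q_i + Σ_{j≠i} q_j.
First-order condition: 214 − 4q_i − 2Σ_{j≠i} q_j = 0.
With identical exporters, set every q_j = q: then 214 − 4q − 6q = 0, i.e. q = 214/10 = 21.4.

21.4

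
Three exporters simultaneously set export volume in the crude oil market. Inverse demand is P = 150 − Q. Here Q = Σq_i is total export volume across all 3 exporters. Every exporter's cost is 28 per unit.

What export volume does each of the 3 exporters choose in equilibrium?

A representative exporter's profit is π_i = q_i(150 − Q) − 28q_i, with Q = q_i + Σ_{j≠i} q_j.
First-order condition: 122 − 2q_i − Σ_{j≠i} q_j = 0.
With identical exporters, set every q_j = q: then 122 − 2q − 2q = 0, i.e. q = 122/4 = 30.5.

30.5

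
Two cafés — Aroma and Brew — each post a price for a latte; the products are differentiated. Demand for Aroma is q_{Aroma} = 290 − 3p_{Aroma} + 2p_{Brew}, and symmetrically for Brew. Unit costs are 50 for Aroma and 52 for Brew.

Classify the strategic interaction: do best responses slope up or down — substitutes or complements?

Aroma's profit: π = (p_{Aroma} − 50)(290 − 3p_{Aroma} + 2p_{Brew}).
∂π/∂p_{Aroma} = 440 − 6p_{Aroma} + 2p_{Brew} = 0 ⇒ p_{Aroma} = 220/3 + (1/3)p_{Brew}.
The best-response slope dp_{Aroma}/dp_{Brew} = 1/3 > 0: the reaction function is upward-sloping, so the choices are strategic complements.

strategic complements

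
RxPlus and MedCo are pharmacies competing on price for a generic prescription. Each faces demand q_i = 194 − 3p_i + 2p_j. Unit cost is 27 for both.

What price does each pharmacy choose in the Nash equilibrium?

68.75

RxPlus's profit: π = (p_{RxPlus} − 27)(194 − 3p_{RxPlus} + 2p_{MedCo}).
∂π/∂p_{RxPlus} = 275 − 6p_{RxPlus} + 2p_{MedCo} = 0 ⇒ p_{RxPlus} = 275/6 + (1/3)p_{MedCo}.
Setting p_{RxPlus} = p_{MedCo} in the reaction function: p_{RxPlus} = 275/6 + (1/3)p_{RxPlus}, so p_{RxPlus} = (275/6) / (2/3) = 68.75.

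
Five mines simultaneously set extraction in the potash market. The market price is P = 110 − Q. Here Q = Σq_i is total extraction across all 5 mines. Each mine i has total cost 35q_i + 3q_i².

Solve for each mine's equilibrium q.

A representative mine's profit is π_i = q_i(110 − Q) − 35q_i − 3q_i², with Q = q_i + Σ_{j≠i} q_j.
First-order condition: 75 − 8q_i − Σ_{j≠i} q_j = 0.
In a symmetric equilibrium every mine chooses the same q, so Σ_{j≠i} q_j = 4q. The condition becomes 75 − 12q = 0, giving q = 75/12 = 6.25.

6.25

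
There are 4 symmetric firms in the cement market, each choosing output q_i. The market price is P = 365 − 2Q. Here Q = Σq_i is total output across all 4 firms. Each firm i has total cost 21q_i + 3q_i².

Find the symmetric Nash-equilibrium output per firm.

21.5

A representative firm's profit is π_i = q_i(365 − 2Q) − 21q_i − 3q_i², with Q = q_i + Σ_{j≠i} q_j.
First-order condition: 344 − 10q_i − 2Σ_{j≠i} q_j = 0.
With identical firms, set every q_j = q: then 344 − 10q − 6q = 0, i.e. q = 344/16 = 21.5.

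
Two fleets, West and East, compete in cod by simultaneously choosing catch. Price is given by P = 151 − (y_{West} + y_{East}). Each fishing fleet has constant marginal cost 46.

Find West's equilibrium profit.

1225

Fishing fleet West's profit: π = y_{West}(151 − (y_{West} + y_{East})) − 46y_{West}.
∂π/∂y_{West} = 105 − 2y_{West} − y_{East} = 0, so y_{West} = 52.5 − 0.5y_{East}.
Setting y_{West} = y_{East} in the reaction function: y_{West} = 52.5 − 0.5y_{West}, so y_{West} = 52.5 / 1.5 = 35.
Price P = 151 − 70 = 81.
West's profit: (81 − 46)·35 = 1225.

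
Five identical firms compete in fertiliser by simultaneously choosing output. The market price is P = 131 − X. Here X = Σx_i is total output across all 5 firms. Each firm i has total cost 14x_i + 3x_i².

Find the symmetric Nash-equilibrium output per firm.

A representative firm's profit is π_i = x_i(131 − X) − 14x_i − 3x_i², with X = x_i + Σ_{j≠i} x_j.
First-order condition: 117 − 8x_i − Σ_{j≠i} x_j = 0.
With identical firms, set every x_j = x: then 117 − 8x − 4x = 0, i.e. x = 117/12 = 9.75.

9.75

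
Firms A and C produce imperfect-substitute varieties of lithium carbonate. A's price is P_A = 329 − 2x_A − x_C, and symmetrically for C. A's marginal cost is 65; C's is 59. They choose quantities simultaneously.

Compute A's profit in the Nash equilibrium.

5491.52

Firm A's profit: π = x_A(329 − 2x_A − x_C) − 65x_A.
∂π/∂x_A = 264 − 4x_A − x_C = 0 ⇒ x_A = 66 − 0.25x_C.
Similarly x_C = 67.5 − 0.25x_A.
Substituting the second reaction function into the first: x_A = 66 − 0.25(67.5 − 0.25x_A), which gives 0.9375x_A = 49.125 ⇒ x_A = 52.4.
Then x_C = 67.5 − 0.25·52.4 = 54.4.
P_A = 329 − 2·52.4 − 54.4 = 169.8.
Profit = (169.8 − 65)·52.4 = 5491.52.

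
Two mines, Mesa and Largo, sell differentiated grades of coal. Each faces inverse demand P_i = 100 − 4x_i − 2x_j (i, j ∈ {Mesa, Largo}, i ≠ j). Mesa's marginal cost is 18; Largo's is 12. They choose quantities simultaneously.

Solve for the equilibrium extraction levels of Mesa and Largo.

8, 9

Mine Mesa's profit: π = x_{Mesa}(100 − 4x_{Mesa} − 2x_{Largo}) − 18x_{Mesa}.
∂π/∂x_{Mesa} = 82 − 8x_{Mesa} − 2x_{Largo} = 0 ⇒ x_{Mesa} = 10.25 − 0.25x_{Largo}.
Similarly x_{Largo} = 11 − 0.25x_{Mesa}.
Substituting the second reaction function into the first: x_{Mesa} = 10.25 − 0.25(11 − 0.25x_{Mesa}), which gives 0.9375x_{Mesa} = 7.5 ⇒ x_{Mesa} = 8.
Then x_{Largo} = 11 − 0.25·8 = 9.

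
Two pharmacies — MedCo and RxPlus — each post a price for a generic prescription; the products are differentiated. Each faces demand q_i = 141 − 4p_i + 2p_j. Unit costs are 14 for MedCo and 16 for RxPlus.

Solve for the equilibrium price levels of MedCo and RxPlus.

MedCo's profit: π = (p_{MedCo} − 14)(141 − 4p_{MedCo} + 2p_{RxPlus}).
∂π/∂p_{MedCo} = 197 − 8p_{MedCo} + 2p_{RxPlus} = 0 ⇒ p_{MedCo} = 24.625 + 0.25p_{RxPlus}.
Similarly p_{RxPlus} = 25.625 + 0.25p_{MedCo}.
Substituting the second reaction function into the first: p_{MedCo} = 24.625 + 0.25(25.625 + 0.25p_{MedCo}), which gives 0.9375p_{MedCo} = 993/32 ⇒ p_{MedCo} = 33.1.
Then p_{RxPlus} = 25.625 + 0.25·33.1 = 33.9.

33.1, 33.9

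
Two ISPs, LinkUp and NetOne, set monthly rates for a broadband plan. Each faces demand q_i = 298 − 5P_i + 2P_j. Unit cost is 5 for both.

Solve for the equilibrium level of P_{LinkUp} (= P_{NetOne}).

LinkUp's profit: π = (P_{LinkUp} − 5)(298 − 5P_{LinkUp} + 2P_{NetOne}).
∂π/∂P_{LinkUp} = 323 − 10P_{LinkUp} + 2P_{NetOne} = 0 ⇒ P_{LinkUp} = 32.3 + 0.2P_{NetOne}.
Setting P_{LinkUp} = P_{NetOne} in the reaction function: P_{LinkUp} = 32.3 + 0.2P_{LinkUp}, so P_{LinkUp} = 32.3 / 0.8 = 40.375.

40.375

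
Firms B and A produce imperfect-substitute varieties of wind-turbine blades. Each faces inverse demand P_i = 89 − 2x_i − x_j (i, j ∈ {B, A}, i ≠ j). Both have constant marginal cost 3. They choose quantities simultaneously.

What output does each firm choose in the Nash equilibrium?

17.2

Firm B's profit: π = x_B(89 − 2x_B − x_A) − 3x_B.
∂π/∂x_B = 86 − 4x_B − x_A = 0 ⇒ x_B = 21.5 − 0.25x_A.
The game is symmetric, so in equilibrium x_A = x_B: the reaction function gives 1.25x_B = 21.5, hence x_B = 17.2.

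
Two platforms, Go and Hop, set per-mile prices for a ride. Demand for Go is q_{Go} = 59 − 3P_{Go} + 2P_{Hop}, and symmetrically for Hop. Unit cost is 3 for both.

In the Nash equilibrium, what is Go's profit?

Go's profit: π = (P_{Go} − 3)(59 − 3P_{Go} + 2P_{Hop}).
∂π/∂P_{Go} = 68 − 6P_{Go} + 2P_{Hop} = 0 ⇒ P_{Go} = 34/3 + (1/3)P_{Hop}.
The game is symmetric, so in equilibrium P_{Hop} = P_{Go}: the reaction function gives (2/3)P_{Go} = 34/3, hence P_{Go} = 17.
q_{Go} = 59 − 3·17 + 2·17 = 42.
Profit = (17 − 3)·42 = 588.

588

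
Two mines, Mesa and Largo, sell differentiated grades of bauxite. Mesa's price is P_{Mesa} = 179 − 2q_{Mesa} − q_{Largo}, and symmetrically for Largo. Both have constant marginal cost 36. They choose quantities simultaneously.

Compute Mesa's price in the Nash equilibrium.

Mine Mesa's profit: π = q_{Mesa}(179 − 2q_{Mesa} − q_{Largo}) − 36q_{Mesa}.
∂π/∂q_{Mesa} = 143 − 4q_{Mesa} − q_{Largo} = 0 ⇒ q_{Mesa} = 35.75 − 0.25q_{Largo}.
By symmetry q_{Largo} = q_{Mesa}; substituting into the reaction function, 1.25q_{Mesa} = 35.75 and q_{Mesa} = 28.6.
P_{Mesa} = 179 − 2·28.6 − 28.6 = 93.2.

93.2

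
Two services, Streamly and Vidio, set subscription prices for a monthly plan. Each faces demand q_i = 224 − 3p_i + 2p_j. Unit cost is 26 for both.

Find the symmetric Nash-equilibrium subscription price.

75.5

Streamly's profit: π = (p_{Streamly} − 26)(224 − 3p_{Streamly} + 2p_{Vidio}).
∂π/∂p_{Streamly} = 302 − 6p_{Streamly} + 2p_{Vidio} = 0 ⇒ p_{Streamly} = 151/3 + (1/3)p_{Vidio}.
By symmetry p_{Vidio} = p_{Streamly}; substituting into the reaction function, (2/3)p_{Streamly} = 151/3 and p_{Streamly} = 75.5.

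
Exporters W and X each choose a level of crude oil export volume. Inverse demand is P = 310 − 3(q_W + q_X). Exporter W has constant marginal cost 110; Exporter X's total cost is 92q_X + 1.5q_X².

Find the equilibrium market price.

Exporter W's profit: π = q_W(310 − 3(q_W + q_X)) − 110q_W.
∂π/∂q_W = 200 − 6q_W − 3q_X = 0, so q_W = 100/3 − 0.5q_X.
For X: ∂π/∂q_X = 218 − 9q_X − 3q_W = 0 ⇒ q_X = 218/9 − (1/3)q_W.
Substituting the second reaction function into the first: q_W = 100/3 − 0.5(218/9 − (1/3)q_W), which gives (5/6)q_W = 191/9 ⇒ q_W = 382/15.
Then q_X = 218/9 − (1/3)·(382/15) = 236/15.
Equilibrium price: P = 310 − 3·41.2 = 186.4.

186.4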